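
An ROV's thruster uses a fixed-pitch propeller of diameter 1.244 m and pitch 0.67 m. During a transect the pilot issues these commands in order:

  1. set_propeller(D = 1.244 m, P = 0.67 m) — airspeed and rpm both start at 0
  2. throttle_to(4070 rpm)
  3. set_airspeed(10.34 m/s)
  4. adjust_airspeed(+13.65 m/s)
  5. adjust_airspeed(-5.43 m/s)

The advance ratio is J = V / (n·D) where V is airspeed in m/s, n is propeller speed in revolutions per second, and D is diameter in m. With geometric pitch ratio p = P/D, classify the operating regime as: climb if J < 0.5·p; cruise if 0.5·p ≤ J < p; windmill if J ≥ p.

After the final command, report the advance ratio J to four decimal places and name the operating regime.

set_propeller: D = 1.244 m, P = 0.67 m (p = P/D = 0.538585); state ← (V=0, rpm=0)
throttle_to(4070): rpm ← 4070
set_airspeed(10.34): V ← 10.34 m/s
adjust_airspeed(+13.65): V ← 10.34 +13.65 = 23.99 m/s
adjust_airspeed(-5.43): V ← 23.99 -5.43 = 18.56 m/s
final state: V = 18.56 m/s, rpm = 4070 → n = rpm/60 = 67.833333 rev/s
J = V / (n·D) = 18.56 / (67.833333 × 1.244) = 0.219945
regime bands: climb J<0.2693 | cruise [0.2693, 0.5386) | windmill J≥0.5386
J = 0.2199 → climb

J = 0.2199, regime = climb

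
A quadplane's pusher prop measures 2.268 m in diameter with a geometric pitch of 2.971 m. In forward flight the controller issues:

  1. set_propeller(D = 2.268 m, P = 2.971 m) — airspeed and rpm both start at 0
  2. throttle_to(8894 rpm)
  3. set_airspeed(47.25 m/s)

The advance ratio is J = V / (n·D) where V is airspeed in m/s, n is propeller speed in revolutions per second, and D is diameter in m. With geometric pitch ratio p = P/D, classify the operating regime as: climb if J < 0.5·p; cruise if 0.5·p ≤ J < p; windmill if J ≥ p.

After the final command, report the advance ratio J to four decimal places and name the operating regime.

set_propeller: D = 2.268 m, P = 2.971 m (p = P/D = 1.309965); state ← (V=0, rpm=0)
throttle_to(8894): rpm ← 8894
set_airspeed(47.25): V ← 47.25 m/s
final state: V = 47.25 m/s, rpm = 8894 → n = rpm/60 = 148.233333 rev/s
J = V / (n·D) = 47.25 / (148.233333 × 2.268) = 0.140544
regime bands: climb J<0.6550 | cruise [0.6550, 1.3100) | windmill J≥1.3100
J = 0.1405 → climb

J = 0.1405, regime = climb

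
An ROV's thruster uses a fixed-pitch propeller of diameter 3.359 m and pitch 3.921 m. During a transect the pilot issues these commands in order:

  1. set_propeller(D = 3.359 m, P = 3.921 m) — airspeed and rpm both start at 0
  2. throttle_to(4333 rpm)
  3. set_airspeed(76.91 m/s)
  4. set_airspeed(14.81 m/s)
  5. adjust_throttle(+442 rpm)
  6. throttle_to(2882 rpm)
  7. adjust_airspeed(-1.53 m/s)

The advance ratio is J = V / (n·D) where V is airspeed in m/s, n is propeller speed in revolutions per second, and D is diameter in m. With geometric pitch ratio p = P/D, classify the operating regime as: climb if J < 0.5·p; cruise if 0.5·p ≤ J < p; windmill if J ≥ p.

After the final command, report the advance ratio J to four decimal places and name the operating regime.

J = 0.0823, regime = climb

set_propeller: D = 3.359 m, P = 3.921 m (p = P/D = 1.167312); state ← (V=0, rpm=0)
throttle_to(4333): rpm ← 4333
set_airspeed(76.91): V ← 76.91 m/s
set_airspeed(14.81): V ← 14.81 m/s
adjust_throttle(+442): rpm ← 4333 +442 = 4775
throttle_to(2882): rpm ← 2882
adjust_airspeed(-1.53): V ← 14.81 -1.53 = 13.28 m/s
final state: V = 13.28 m/s, rpm = 2882 → n = rpm/60 = 48.033333 rev/s
J = V / (n·D) = 13.28 / (48.033333 × 3.359) = 0.082309
regime bands: climb J<0.5837 | cruise [0.5837, 1.1673) | windmill J≥1.1673
J = 0.0823 → climb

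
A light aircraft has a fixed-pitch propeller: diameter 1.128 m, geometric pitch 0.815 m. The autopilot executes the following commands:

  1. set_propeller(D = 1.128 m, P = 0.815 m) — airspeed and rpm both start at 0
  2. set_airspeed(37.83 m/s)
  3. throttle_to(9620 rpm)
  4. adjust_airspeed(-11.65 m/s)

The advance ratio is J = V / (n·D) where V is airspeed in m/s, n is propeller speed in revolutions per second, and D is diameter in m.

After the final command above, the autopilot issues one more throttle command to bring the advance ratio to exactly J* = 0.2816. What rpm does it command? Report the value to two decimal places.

set_propeller: D = 1.128 m, P = 0.815 m (p = P/D = 0.722518); state ← (V=0, rpm=0)
set_airspeed(37.83): V ← 37.83 m/s
throttle_to(9620): rpm ← 9620
adjust_airspeed(-11.65): V ← 37.83 -11.65 = 26.18 m/s
final state: V = 26.18 m/s, rpm = 9620 → n = rpm/60 = 160.333333 rev/s
target J* = 0.2816; solve J* = V/(n·D) for n: n = V/(J*·D) = 26.18/(0.2816 × 1.128) = 82.419105 rev/s
rpm = 60·n = 4945.146277

rpm = 4945.15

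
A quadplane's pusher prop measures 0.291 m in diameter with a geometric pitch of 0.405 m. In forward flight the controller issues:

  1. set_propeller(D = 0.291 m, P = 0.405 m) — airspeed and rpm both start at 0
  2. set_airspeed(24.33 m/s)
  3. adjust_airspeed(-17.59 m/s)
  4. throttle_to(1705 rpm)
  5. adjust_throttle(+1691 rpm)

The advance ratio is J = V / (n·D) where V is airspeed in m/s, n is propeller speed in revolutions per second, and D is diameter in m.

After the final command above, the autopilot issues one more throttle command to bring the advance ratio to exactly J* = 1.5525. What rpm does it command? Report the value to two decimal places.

rpm = 895.13

set_propeller: D = 0.291 m, P = 0.405 m (p = P/D = 1.391753); state ← (V=0, rpm=0)
set_airspeed(24.33): V ← 24.33 m/s
adjust_airspeed(-17.59): V ← 24.33 -17.59 = 6.74 m/s
throttle_to(1705): rpm ← 1705
adjust_throttle(+1691): rpm ← 1705 +1691 = 3396
final state: V = 6.74 m/s, rpm = 3396 → n = rpm/60 = 56.600000 rev/s
target J* = 1.5525; solve J* = V/(n·D) for n: n = V/(J*·D) = 6.74/(1.5525 × 0.291) = 14.918848 rev/s
rpm = 60·n = 895.130900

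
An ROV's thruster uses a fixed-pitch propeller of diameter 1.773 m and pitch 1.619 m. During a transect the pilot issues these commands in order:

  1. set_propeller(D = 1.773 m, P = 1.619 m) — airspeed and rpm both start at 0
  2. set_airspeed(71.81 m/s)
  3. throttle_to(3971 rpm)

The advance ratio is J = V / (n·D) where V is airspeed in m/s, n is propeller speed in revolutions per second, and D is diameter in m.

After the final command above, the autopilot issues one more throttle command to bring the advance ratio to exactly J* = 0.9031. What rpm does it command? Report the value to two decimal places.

rpm = 2690.86

set_propeller: D = 1.773 m, P = 1.619 m (p = P/D = 0.913142); state ← (V=0, rpm=0)
set_airspeed(71.81): V ← 71.81 m/s
throttle_to(3971): rpm ← 3971
final state: V = 71.81 m/s, rpm = 3971 → n = rpm/60 = 66.183333 rev/s
target J* = 0.9031; solve J* = V/(n·D) for n: n = V/(J*·D) = 71.81/(0.9031 × 1.773) = 44.847718 rev/s
rpm = 60·n = 2690.863075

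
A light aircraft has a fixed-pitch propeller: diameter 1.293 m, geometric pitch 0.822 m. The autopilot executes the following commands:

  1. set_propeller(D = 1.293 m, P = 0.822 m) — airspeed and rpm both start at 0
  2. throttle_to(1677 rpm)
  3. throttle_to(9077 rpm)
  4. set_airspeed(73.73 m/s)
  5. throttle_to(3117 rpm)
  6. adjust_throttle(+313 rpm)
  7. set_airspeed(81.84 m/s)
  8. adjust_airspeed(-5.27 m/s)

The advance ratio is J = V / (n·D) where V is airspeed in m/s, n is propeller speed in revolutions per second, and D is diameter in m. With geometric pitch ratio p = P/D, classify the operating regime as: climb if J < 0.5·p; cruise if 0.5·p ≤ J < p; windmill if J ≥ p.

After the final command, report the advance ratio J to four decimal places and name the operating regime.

set_propeller: D = 1.293 m, P = 0.822 m (p = P/D = 0.635731); state ← (V=0, rpm=0)
throttle_to(1677): rpm ← 1677
throttle_to(9077): rpm ← 9077
set_airspeed(73.73): V ← 73.73 m/s
throttle_to(3117): rpm ← 3117
adjust_throttle(+313): rpm ← 3117 +313 = 3430
set_airspeed(81.84): V ← 81.84 m/s
adjust_airspeed(-5.27): V ← 81.84 -5.27 = 76.57 m/s
final state: V = 76.57 m/s, rpm = 3430 → n = rpm/60 = 57.166667 rev/s
J = V / (n·D) = 76.57 / (57.166667 × 1.293) = 1.035899
regime bands: climb J<0.3179 | cruise [0.3179, 0.6357) | windmill J≥0.6357
J = 1.0359 → windmill

J = 1.0359, regime = windmill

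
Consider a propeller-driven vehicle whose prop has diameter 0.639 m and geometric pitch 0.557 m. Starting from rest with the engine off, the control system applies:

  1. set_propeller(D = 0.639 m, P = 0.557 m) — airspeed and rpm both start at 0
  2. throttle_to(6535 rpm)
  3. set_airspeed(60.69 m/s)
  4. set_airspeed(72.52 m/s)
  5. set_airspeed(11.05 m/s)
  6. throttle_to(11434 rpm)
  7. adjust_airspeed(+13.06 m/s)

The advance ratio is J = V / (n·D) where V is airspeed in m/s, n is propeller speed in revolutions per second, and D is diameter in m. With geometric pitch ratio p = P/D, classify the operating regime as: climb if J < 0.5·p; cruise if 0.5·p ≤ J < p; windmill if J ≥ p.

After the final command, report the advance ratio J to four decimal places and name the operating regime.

J = 0.1980, regime = climb

set_propeller: D = 0.639 m, P = 0.557 m (p = P/D = 0.871674); state ← (V=0, rpm=0)
throttle_to(6535): rpm ← 6535
set_airspeed(60.69): V ← 60.69 m/s
set_airspeed(72.52): V ← 72.52 m/s
set_airspeed(11.05): V ← 11.05 m/s
throttle_to(11434): rpm ← 11434
adjust_airspeed(+13.06): V ← 11.05 +13.06 = 24.11 m/s
final state: V = 24.11 m/s, rpm = 11434 → n = rpm/60 = 190.566667 rev/s
J = V / (n·D) = 24.11 / (190.566667 × 0.639) = 0.197993
regime bands: climb J<0.4358 | cruise [0.4358, 0.8717) | windmill J≥0.8717
J = 0.1980 → climb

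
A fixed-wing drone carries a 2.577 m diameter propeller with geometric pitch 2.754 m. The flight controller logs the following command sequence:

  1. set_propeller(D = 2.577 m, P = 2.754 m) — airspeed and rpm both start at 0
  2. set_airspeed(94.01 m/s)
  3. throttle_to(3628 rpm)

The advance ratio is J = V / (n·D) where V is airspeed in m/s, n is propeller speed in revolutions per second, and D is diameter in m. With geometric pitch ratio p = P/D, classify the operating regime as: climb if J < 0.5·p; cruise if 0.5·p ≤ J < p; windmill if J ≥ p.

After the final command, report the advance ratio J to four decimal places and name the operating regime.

J = 0.6033, regime = cruise

set_propeller: D = 2.577 m, P = 2.754 m (p = P/D = 1.068685); state ← (V=0, rpm=0)
set_airspeed(94.01): V ← 94.01 m/s
throttle_to(3628): rpm ← 3628
final state: V = 94.01 m/s, rpm = 3628 → n = rpm/60 = 60.466667 rev/s
J = V / (n·D) = 94.01 / (60.466667 × 2.577) = 0.603314
regime bands: climb J<0.5343 | cruise [0.5343, 1.0687) | windmill J≥1.0687
J = 0.6033 → cruise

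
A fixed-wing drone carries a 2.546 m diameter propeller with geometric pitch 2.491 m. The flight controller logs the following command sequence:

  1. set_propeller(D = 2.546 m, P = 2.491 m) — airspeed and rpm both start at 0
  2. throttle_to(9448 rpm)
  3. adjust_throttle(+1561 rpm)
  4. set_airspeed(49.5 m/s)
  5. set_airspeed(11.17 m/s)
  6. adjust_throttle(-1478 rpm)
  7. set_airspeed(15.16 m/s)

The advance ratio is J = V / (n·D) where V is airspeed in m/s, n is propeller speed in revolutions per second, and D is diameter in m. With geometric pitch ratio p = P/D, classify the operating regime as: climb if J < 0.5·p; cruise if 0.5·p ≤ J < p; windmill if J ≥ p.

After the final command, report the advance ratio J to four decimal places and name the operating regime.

set_propeller: D = 2.546 m, P = 2.491 m (p = P/D = 0.978397); state ← (V=0, rpm=0)
throttle_to(9448): rpm ← 9448
adjust_throttle(+1561): rpm ← 9448 +1561 = 11009
set_airspeed(49.5): V ← 49.5 m/s
set_airspeed(11.17): V ← 11.17 m/s
adjust_throttle(-1478): rpm ← 11009 -1478 = 9531
set_airspeed(15.16): V ← 15.16 m/s
final state: V = 15.16 m/s, rpm = 9531 → n = rpm/60 = 158.850000 rev/s
J = V / (n·D) = 15.16 / (158.850000 × 2.546) = 0.037485
regime bands: climb J<0.4892 | cruise [0.4892, 0.9784) | windmill J≥0.9784
J = 0.0375 → climb

J = 0.0375, regime = climb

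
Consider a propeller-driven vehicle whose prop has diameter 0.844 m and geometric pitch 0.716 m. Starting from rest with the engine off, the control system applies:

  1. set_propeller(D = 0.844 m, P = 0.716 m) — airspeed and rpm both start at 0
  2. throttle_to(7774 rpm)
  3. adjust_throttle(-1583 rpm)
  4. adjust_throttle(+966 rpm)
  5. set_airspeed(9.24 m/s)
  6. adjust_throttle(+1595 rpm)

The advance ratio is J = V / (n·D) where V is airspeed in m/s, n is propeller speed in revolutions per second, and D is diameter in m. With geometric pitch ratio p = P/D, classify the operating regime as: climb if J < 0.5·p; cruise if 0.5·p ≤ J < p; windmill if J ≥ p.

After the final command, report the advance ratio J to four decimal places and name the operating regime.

J = 0.0751, regime = climb

set_propeller: D = 0.844 m, P = 0.716 m (p = P/D = 0.848341); state ← (V=0, rpm=0)
throttle_to(7774): rpm ← 7774
adjust_throttle(-1583): rpm ← 7774 -1583 = 6191
adjust_throttle(+966): rpm ← 6191 +966 = 7157
set_airspeed(9.24): V ← 9.24 m/s
adjust_throttle(+1595): rpm ← 7157 +1595 = 8752
final state: V = 9.24 m/s, rpm = 8752 → n = rpm/60 = 145.866667 rev/s
J = V / (n·D) = 9.24 / (145.866667 × 0.844) = 0.075054
regime bands: climb J<0.4242 | cruise [0.4242, 0.8483) | windmill J≥0.8483
J = 0.0751 → climb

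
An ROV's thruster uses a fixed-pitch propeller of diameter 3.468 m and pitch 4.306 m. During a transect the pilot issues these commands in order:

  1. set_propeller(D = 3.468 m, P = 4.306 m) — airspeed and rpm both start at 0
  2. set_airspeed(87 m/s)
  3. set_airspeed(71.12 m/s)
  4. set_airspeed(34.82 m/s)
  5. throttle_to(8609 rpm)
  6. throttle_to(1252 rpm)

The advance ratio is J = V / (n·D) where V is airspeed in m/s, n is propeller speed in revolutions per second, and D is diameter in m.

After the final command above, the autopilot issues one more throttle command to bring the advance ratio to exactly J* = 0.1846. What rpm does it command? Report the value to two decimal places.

set_propeller: D = 3.468 m, P = 4.306 m (p = P/D = 1.241638); state ← (V=0, rpm=0)
set_airspeed(87): V ← 87 m/s
set_airspeed(71.12): V ← 71.12 m/s
set_airspeed(34.82): V ← 34.82 m/s
throttle_to(8609): rpm ← 8609
throttle_to(1252): rpm ← 1252
final state: V = 34.82 m/s, rpm = 1252 → n = rpm/60 = 20.866667 rev/s
target J* = 0.1846; solve J* = V/(n·D) for n: n = V/(J*·D) = 34.82/(0.1846 × 3.468) = 54.389865 rev/s
rpm = 60·n = 3263.391903

rpm = 3263.39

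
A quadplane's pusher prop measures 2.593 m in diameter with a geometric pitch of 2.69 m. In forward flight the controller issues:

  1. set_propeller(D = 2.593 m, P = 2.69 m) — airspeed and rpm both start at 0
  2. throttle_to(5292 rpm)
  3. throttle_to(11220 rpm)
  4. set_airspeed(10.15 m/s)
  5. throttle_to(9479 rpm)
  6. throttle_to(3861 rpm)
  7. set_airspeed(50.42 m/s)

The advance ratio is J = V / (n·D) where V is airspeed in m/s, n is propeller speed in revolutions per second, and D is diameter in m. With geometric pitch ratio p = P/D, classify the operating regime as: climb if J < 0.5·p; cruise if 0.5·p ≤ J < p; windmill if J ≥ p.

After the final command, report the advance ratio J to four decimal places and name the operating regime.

set_propeller: D = 2.593 m, P = 2.69 m (p = P/D = 1.037408); state ← (V=0, rpm=0)
throttle_to(5292): rpm ← 5292
throttle_to(11220): rpm ← 11220
set_airspeed(10.15): V ← 10.15 m/s
throttle_to(9479): rpm ← 9479
throttle_to(3861): rpm ← 3861
set_airspeed(50.42): V ← 50.42 m/s
final state: V = 50.42 m/s, rpm = 3861 → n = rpm/60 = 64.350000 rev/s
J = V / (n·D) = 50.42 / (64.350000 × 2.593) = 0.302170
regime bands: climb J<0.5187 | cruise [0.5187, 1.0374) | windmill J≥1.0374
J = 0.3022 → climb

J = 0.3022, regime = climb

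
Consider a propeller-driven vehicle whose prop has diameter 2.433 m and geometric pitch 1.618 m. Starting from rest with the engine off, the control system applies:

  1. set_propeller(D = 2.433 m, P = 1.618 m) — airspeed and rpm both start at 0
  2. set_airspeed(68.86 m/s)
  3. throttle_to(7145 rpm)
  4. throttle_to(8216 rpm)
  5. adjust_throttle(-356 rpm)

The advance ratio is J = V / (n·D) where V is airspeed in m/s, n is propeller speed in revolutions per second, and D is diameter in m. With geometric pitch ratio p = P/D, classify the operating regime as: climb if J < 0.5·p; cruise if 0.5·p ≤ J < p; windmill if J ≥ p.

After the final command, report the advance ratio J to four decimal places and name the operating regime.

set_propeller: D = 2.433 m, P = 1.618 m (p = P/D = 0.665023); state ← (V=0, rpm=0)
set_airspeed(68.86): V ← 68.86 m/s
throttle_to(7145): rpm ← 7145
throttle_to(8216): rpm ← 8216
adjust_throttle(-356): rpm ← 8216 -356 = 7860
final state: V = 68.86 m/s, rpm = 7860 → n = rpm/60 = 131.000000 rev/s
J = V / (n·D) = 68.86 / (131.000000 × 2.433) = 0.216050
regime bands: climb J<0.3325 | cruise [0.3325, 0.6650) | windmill J≥0.6650
J = 0.2160 → climb

J = 0.2160, regime = climb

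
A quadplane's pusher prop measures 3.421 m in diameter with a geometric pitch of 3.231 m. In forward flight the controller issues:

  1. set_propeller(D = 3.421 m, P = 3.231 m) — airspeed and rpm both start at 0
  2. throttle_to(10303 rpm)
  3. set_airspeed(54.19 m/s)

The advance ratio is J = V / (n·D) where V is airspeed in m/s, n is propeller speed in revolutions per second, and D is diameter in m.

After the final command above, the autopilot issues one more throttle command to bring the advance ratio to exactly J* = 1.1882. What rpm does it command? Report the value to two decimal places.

set_propeller: D = 3.421 m, P = 3.231 m (p = P/D = 0.944461); state ← (V=0, rpm=0)
throttle_to(10303): rpm ← 10303
set_airspeed(54.19): V ← 54.19 m/s
final state: V = 54.19 m/s, rpm = 10303 → n = rpm/60 = 171.716667 rev/s
target J* = 1.1882; solve J* = V/(n·D) for n: n = V/(J*·D) = 54.19/(1.1882 × 3.421) = 13.331424 rev/s
rpm = 60·n = 799.885417

rpm = 799.89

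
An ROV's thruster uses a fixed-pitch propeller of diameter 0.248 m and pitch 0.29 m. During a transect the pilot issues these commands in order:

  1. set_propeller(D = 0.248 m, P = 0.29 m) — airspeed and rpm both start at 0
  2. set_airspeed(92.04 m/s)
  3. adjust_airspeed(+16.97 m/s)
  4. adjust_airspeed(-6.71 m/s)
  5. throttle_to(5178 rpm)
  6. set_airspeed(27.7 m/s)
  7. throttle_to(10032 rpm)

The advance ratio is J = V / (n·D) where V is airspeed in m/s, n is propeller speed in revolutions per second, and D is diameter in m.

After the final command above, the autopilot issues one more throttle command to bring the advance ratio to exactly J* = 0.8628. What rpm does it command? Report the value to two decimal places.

set_propeller: D = 0.248 m, P = 0.29 m (p = P/D = 1.169355); state ← (V=0, rpm=0)
set_airspeed(92.04): V ← 92.04 m/s
adjust_airspeed(+16.97): V ← 92.04 +16.97 = 109.01 m/s
adjust_airspeed(-6.71): V ← 109.01 -6.71 = 102.3 m/s
throttle_to(5178): rpm ← 5178
set_airspeed(27.7): V ← 27.7 m/s
throttle_to(10032): rpm ← 10032
final state: V = 27.7 m/s, rpm = 10032 → n = rpm/60 = 167.200000 rev/s
target J* = 0.8628; solve J* = V/(n·D) for n: n = V/(J*·D) = 27.7/(0.8628 × 0.248) = 129.454739 rev/s
rpm = 60·n = 7767.284311

rpm = 7767.28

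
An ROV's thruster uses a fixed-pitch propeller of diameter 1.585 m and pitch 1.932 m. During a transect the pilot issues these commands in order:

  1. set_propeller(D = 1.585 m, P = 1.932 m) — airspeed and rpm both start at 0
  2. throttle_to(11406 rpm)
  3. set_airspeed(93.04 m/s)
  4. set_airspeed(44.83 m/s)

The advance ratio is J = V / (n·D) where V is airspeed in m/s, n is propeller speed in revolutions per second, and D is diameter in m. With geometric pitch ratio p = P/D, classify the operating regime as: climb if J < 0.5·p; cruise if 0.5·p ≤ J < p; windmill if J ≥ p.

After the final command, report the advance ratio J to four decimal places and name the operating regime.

J = 0.1488, regime = climb

set_propeller: D = 1.585 m, P = 1.932 m (p = P/D = 1.218927); state ← (V=0, rpm=0)
throttle_to(11406): rpm ← 11406
set_airspeed(93.04): V ← 93.04 m/s
set_airspeed(44.83): V ← 44.83 m/s
final state: V = 44.83 m/s, rpm = 11406 → n = rpm/60 = 190.100000 rev/s
J = V / (n·D) = 44.83 / (190.100000 × 1.585) = 0.148784
regime bands: climb J<0.6095 | cruise [0.6095, 1.2189) | windmill J≥1.2189
J = 0.1488 → climb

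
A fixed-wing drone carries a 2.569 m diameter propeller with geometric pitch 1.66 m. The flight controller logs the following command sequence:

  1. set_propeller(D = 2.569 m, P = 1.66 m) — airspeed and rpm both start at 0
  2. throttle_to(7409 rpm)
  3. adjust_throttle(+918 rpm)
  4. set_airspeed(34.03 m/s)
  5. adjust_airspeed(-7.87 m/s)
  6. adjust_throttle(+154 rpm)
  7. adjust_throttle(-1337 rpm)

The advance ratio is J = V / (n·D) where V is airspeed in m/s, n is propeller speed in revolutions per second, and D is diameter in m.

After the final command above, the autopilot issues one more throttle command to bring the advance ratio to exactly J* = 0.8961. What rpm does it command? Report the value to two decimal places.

set_propeller: D = 2.569 m, P = 1.66 m (p = P/D = 0.646166); state ← (V=0, rpm=0)
throttle_to(7409): rpm ← 7409
adjust_throttle(+918): rpm ← 7409 +918 = 8327
set_airspeed(34.03): V ← 34.03 m/s
adjust_airspeed(-7.87): V ← 34.03 -7.87 = 26.16 m/s
adjust_throttle(+154): rpm ← 8327 +154 = 8481
adjust_throttle(-1337): rpm ← 8481 -1337 = 7144
final state: V = 26.16 m/s, rpm = 7144 → n = rpm/60 = 119.066667 rev/s
target J* = 0.8961; solve J* = V/(n·D) for n: n = V/(J*·D) = 26.16/(0.8961 × 2.569) = 11.363632 rev/s
rpm = 60·n = 681.817915

rpm = 681.82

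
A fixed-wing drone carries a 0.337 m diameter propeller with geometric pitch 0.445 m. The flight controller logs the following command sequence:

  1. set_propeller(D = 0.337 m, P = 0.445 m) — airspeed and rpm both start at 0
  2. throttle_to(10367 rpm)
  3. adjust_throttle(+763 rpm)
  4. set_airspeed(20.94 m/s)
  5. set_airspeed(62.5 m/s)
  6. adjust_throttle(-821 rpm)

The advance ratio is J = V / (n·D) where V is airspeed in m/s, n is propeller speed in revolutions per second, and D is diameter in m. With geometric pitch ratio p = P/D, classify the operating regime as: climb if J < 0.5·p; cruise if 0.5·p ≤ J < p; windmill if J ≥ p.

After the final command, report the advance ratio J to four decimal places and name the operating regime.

set_propeller: D = 0.337 m, P = 0.445 m (p = P/D = 1.320475); state ← (V=0, rpm=0)
throttle_to(10367): rpm ← 10367
adjust_throttle(+763): rpm ← 10367 +763 = 11130
set_airspeed(20.94): V ← 20.94 m/s
set_airspeed(62.5): V ← 62.5 m/s
adjust_throttle(-821): rpm ← 11130 -821 = 10309
final state: V = 62.5 m/s, rpm = 10309 → n = rpm/60 = 171.816667 rev/s
J = V / (n·D) = 62.5 / (171.816667 × 0.337) = 1.079406
regime bands: climb J<0.6602 | cruise [0.6602, 1.3205) | windmill J≥1.3205
J = 1.0794 → cruise

J = 1.0794, regime = cruise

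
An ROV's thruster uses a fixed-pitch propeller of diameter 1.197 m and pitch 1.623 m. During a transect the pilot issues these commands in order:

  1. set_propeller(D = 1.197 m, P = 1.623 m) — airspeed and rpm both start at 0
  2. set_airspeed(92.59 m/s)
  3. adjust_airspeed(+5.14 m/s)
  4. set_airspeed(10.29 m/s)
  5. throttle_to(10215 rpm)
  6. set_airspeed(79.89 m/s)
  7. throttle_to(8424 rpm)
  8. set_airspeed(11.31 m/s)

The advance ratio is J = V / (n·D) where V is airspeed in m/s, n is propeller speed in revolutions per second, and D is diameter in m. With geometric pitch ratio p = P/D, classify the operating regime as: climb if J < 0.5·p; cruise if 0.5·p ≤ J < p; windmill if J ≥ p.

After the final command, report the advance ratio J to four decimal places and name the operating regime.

J = 0.0673, regime = climb

set_propeller: D = 1.197 m, P = 1.623 m (p = P/D = 1.355890); state ← (V=0, rpm=0)
set_airspeed(92.59): V ← 92.59 m/s
adjust_airspeed(+5.14): V ← 92.59 +5.14 = 97.73 m/s
set_airspeed(10.29): V ← 10.29 m/s
throttle_to(10215): rpm ← 10215
set_airspeed(79.89): V ← 79.89 m/s
throttle_to(8424): rpm ← 8424
set_airspeed(11.31): V ← 11.31 m/s
final state: V = 11.31 m/s, rpm = 8424 → n = rpm/60 = 140.400000 rev/s
J = V / (n·D) = 11.31 / (140.400000 × 1.197) = 0.067298
regime bands: climb J<0.6779 | cruise [0.6779, 1.3559) | windmill J≥1.3559
J = 0.0673 → climb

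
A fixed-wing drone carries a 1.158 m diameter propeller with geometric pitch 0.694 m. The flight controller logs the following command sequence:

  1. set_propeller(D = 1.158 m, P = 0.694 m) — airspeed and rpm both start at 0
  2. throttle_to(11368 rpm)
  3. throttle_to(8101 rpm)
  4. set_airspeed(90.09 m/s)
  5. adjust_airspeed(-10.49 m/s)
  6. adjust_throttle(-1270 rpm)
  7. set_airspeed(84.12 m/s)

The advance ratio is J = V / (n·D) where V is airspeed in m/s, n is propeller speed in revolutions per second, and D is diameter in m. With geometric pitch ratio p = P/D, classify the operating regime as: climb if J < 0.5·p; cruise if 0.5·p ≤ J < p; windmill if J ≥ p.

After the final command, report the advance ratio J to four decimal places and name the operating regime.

J = 0.6381, regime = windmill

set_propeller: D = 1.158 m, P = 0.694 m (p = P/D = 0.599309); state ← (V=0, rpm=0)
throttle_to(11368): rpm ← 11368
throttle_to(8101): rpm ← 8101
set_airspeed(90.09): V ← 90.09 m/s
adjust_airspeed(-10.49): V ← 90.09 -10.49 = 79.6 m/s
adjust_throttle(-1270): rpm ← 8101 -1270 = 6831
set_airspeed(84.12): V ← 84.12 m/s
final state: V = 84.12 m/s, rpm = 6831 → n = rpm/60 = 113.850000 rev/s
J = V / (n·D) = 84.12 / (113.850000 × 1.158) = 0.638054
regime bands: climb J<0.2997 | cruise [0.2997, 0.5993) | windmill J≥0.5993
J = 0.6381 → windmill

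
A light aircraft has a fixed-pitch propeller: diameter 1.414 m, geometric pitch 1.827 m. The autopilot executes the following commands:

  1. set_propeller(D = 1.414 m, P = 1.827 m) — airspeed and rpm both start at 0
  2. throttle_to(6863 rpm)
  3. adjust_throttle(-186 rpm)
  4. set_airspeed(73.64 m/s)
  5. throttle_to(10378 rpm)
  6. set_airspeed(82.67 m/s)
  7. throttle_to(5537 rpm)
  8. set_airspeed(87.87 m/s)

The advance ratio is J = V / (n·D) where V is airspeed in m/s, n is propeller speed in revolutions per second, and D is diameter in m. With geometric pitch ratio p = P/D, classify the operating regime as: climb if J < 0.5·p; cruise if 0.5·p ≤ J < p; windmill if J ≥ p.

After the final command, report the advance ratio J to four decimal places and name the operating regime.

J = 0.6734, regime = cruise

set_propeller: D = 1.414 m, P = 1.827 m (p = P/D = 1.292079); state ← (V=0, rpm=0)
throttle_to(6863): rpm ← 6863
adjust_throttle(-186): rpm ← 6863 -186 = 6677
set_airspeed(73.64): V ← 73.64 m/s
throttle_to(10378): rpm ← 10378
set_airspeed(82.67): V ← 82.67 m/s
throttle_to(5537): rpm ← 5537
set_airspeed(87.87): V ← 87.87 m/s
final state: V = 87.87 m/s, rpm = 5537 → n = rpm/60 = 92.283333 rev/s
J = V / (n·D) = 87.87 / (92.283333 × 1.414) = 0.673392
regime bands: climb J<0.6460 | cruise [0.6460, 1.2921) | windmill J≥1.2921
J = 0.6734 → cruise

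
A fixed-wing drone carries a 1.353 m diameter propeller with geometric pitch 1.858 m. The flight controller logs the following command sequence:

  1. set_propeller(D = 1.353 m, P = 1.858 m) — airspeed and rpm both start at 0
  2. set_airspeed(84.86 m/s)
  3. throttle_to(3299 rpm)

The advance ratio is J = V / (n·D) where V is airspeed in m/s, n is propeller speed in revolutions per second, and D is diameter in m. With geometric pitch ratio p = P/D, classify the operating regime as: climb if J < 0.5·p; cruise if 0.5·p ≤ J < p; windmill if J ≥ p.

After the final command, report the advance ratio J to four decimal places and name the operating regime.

J = 1.1407, regime = cruise

set_propeller: D = 1.353 m, P = 1.858 m (p = P/D = 1.373245); state ← (V=0, rpm=0)
set_airspeed(84.86): V ← 84.86 m/s
throttle_to(3299): rpm ← 3299
final state: V = 84.86 m/s, rpm = 3299 → n = rpm/60 = 54.983333 rev/s
J = V / (n·D) = 84.86 / (54.983333 × 1.353) = 1.140707
regime bands: climb J<0.6866 | cruise [0.6866, 1.3732) | windmill J≥1.3732
J = 1.1407 → cruise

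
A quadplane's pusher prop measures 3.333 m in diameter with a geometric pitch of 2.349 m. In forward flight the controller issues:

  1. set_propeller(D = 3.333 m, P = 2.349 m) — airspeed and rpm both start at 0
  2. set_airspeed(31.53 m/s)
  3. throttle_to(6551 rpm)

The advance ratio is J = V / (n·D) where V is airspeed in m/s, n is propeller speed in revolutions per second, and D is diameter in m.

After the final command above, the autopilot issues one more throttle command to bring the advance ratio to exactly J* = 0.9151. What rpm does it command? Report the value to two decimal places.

rpm = 620.26

set_propeller: D = 3.333 m, P = 2.349 m (p = P/D = 0.704770); state ← (V=0, rpm=0)
set_airspeed(31.53): V ← 31.53 m/s
throttle_to(6551): rpm ← 6551
final state: V = 31.53 m/s, rpm = 6551 → n = rpm/60 = 109.183333 rev/s
target J* = 0.9151; solve J* = V/(n·D) for n: n = V/(J*·D) = 31.53/(0.9151 × 3.333) = 10.337609 rev/s
rpm = 60·n = 620.256540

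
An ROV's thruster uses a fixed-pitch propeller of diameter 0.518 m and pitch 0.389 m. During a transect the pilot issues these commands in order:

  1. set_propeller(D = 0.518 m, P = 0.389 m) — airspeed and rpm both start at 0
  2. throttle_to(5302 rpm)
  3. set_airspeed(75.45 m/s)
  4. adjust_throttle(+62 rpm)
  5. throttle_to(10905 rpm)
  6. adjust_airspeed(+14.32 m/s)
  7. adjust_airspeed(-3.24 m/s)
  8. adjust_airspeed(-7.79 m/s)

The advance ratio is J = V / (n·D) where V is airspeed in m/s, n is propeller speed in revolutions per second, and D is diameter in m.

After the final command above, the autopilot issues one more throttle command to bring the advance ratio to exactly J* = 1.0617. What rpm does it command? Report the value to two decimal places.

set_propeller: D = 0.518 m, P = 0.389 m (p = P/D = 0.750965); state ← (V=0, rpm=0)
throttle_to(5302): rpm ← 5302
set_airspeed(75.45): V ← 75.45 m/s
adjust_throttle(+62): rpm ← 5302 +62 = 5364
throttle_to(10905): rpm ← 10905
adjust_airspeed(+14.32): V ← 75.45 +14.32 = 89.77 m/s
adjust_airspeed(-3.24): V ← 89.77 -3.24 = 86.53 m/s
adjust_airspeed(-7.79): V ← 86.53 -7.79 = 78.74 m/s
final state: V = 78.74 m/s, rpm = 10905 → n = rpm/60 = 181.750000 rev/s
target J* = 1.0617; solve J* = V/(n·D) for n: n = V/(J*·D) = 78.74/(1.0617 × 0.518) = 143.173893 rev/s
rpm = 60·n = 8590.433569

rpm = 8590.43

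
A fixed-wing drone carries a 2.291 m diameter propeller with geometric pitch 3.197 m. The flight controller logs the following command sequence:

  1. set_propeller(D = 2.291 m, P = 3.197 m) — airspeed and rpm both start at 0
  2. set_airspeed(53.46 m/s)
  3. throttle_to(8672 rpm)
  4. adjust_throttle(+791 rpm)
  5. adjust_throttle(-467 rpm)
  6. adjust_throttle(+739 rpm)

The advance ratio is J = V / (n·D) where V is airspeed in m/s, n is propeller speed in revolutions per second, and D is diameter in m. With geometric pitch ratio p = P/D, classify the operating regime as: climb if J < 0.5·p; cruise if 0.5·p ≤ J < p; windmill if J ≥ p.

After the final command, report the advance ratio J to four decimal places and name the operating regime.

J = 0.1438, regime = climb

set_propeller: D = 2.291 m, P = 3.197 m (p = P/D = 1.395460); state ← (V=0, rpm=0)
set_airspeed(53.46): V ← 53.46 m/s
throttle_to(8672): rpm ← 8672
adjust_throttle(+791): rpm ← 8672 +791 = 9463
adjust_throttle(-467): rpm ← 9463 -467 = 8996
adjust_throttle(+739): rpm ← 8996 +739 = 9735
final state: V = 53.46 m/s, rpm = 9735 → n = rpm/60 = 162.250000 rev/s
J = V / (n·D) = 53.46 / (162.250000 × 2.291) = 0.143820
regime bands: climb J<0.6977 | cruise [0.6977, 1.3955) | windmill J≥1.3955
J = 0.1438 → climb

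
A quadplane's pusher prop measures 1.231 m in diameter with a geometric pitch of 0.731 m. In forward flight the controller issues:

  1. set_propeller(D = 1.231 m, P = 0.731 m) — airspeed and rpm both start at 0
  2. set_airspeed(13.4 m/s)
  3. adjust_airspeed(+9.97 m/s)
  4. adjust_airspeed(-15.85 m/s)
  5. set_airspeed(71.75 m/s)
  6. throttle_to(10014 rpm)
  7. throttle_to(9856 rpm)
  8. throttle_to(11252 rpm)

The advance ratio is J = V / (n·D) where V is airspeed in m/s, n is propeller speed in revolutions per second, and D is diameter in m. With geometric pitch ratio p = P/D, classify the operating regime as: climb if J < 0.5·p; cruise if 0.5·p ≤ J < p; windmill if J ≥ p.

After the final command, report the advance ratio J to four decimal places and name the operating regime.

set_propeller: D = 1.231 m, P = 0.731 m (p = P/D = 0.593826); state ← (V=0, rpm=0)
set_airspeed(13.4): V ← 13.4 m/s
adjust_airspeed(+9.97): V ← 13.4 +9.97 = 23.37 m/s
adjust_airspeed(-15.85): V ← 23.37 -15.85 = 7.52 m/s
set_airspeed(71.75): V ← 71.75 m/s
throttle_to(10014): rpm ← 10014
throttle_to(9856): rpm ← 9856
throttle_to(11252): rpm ← 11252
final state: V = 71.75 m/s, rpm = 11252 → n = rpm/60 = 187.533333 rev/s
J = V / (n·D) = 71.75 / (187.533333 × 1.231) = 0.310803
regime bands: climb J<0.2969 | cruise [0.2969, 0.5938) | windmill J≥0.5938
J = 0.3108 → cruise

J = 0.3108, regime = cruise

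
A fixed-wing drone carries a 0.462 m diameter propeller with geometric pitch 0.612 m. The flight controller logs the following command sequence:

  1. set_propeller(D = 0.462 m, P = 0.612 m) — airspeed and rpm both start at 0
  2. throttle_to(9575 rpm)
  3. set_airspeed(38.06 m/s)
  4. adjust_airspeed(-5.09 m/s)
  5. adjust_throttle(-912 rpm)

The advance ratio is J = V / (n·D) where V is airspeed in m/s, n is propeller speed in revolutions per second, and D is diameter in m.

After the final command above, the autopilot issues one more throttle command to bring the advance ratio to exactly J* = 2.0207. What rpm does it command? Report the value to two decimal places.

set_propeller: D = 0.462 m, P = 0.612 m (p = P/D = 1.324675); state ← (V=0, rpm=0)
throttle_to(9575): rpm ← 9575
set_airspeed(38.06): V ← 38.06 m/s
adjust_airspeed(-5.09): V ← 38.06 -5.09 = 32.97 m/s
adjust_throttle(-912): rpm ← 9575 -912 = 8663
final state: V = 32.97 m/s, rpm = 8663 → n = rpm/60 = 144.383333 rev/s
target J* = 2.0207; solve J* = V/(n·D) for n: n = V/(J*·D) = 32.97/(2.0207 × 0.462) = 35.316295 rev/s
rpm = 60·n = 2118.977672

rpm = 2118.98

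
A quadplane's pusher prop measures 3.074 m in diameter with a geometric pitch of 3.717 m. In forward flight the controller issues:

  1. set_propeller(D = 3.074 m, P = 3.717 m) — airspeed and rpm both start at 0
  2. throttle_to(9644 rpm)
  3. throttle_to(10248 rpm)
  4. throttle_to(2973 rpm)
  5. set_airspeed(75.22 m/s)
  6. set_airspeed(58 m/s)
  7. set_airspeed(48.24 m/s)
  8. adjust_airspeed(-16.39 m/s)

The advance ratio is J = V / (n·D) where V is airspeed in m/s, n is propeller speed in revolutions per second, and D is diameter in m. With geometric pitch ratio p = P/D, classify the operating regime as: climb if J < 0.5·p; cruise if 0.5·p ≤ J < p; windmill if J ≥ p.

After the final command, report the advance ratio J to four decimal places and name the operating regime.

set_propeller: D = 3.074 m, P = 3.717 m (p = P/D = 1.209174); state ← (V=0, rpm=0)
throttle_to(9644): rpm ← 9644
throttle_to(10248): rpm ← 10248
throttle_to(2973): rpm ← 2973
set_airspeed(75.22): V ← 75.22 m/s
set_airspeed(58): V ← 58 m/s
set_airspeed(48.24): V ← 48.24 m/s
adjust_airspeed(-16.39): V ← 48.24 -16.39 = 31.85 m/s
final state: V = 31.85 m/s, rpm = 2973 → n = rpm/60 = 49.550000 rev/s
J = V / (n·D) = 31.85 / (49.550000 × 3.074) = 0.209104
regime bands: climb J<0.6046 | cruise [0.6046, 1.2092) | windmill J≥1.2092
J = 0.2091 → climb

J = 0.2091, regime = climb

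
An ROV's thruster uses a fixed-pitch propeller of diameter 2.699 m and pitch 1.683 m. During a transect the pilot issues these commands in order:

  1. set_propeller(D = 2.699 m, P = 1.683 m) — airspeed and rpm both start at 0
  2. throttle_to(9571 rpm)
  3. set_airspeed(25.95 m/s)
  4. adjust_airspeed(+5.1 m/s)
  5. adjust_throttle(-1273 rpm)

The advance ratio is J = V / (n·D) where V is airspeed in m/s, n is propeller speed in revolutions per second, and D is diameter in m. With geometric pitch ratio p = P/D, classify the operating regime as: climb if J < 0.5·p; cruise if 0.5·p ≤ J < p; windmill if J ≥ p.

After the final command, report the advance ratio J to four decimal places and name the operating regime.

J = 0.0832, regime = climb

set_propeller: D = 2.699 m, P = 1.683 m (p = P/D = 0.623564); state ← (V=0, rpm=0)
throttle_to(9571): rpm ← 9571
set_airspeed(25.95): V ← 25.95 m/s
adjust_airspeed(+5.1): V ← 25.95 +5.1 = 31.05 m/s
adjust_throttle(-1273): rpm ← 9571 -1273 = 8298
final state: V = 31.05 m/s, rpm = 8298 → n = rpm/60 = 138.300000 rev/s
J = V / (n·D) = 31.05 / (138.300000 × 2.699) = 0.083183
regime bands: climb J<0.3118 | cruise [0.3118, 0.6236) | windmill J≥0.6236
J = 0.0832 → climb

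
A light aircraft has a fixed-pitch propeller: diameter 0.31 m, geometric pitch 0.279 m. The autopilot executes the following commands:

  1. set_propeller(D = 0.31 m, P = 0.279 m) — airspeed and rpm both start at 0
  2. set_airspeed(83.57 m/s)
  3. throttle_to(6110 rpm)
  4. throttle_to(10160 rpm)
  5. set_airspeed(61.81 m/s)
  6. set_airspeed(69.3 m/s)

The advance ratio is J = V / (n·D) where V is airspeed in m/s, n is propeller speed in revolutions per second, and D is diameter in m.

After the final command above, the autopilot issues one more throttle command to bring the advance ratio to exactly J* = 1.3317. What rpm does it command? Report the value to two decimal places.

rpm = 10072.02

set_propeller: D = 0.31 m, P = 0.279 m (p = P/D = 0.900000); state ← (V=0, rpm=0)
set_airspeed(83.57): V ← 83.57 m/s
throttle_to(6110): rpm ← 6110
throttle_to(10160): rpm ← 10160
set_airspeed(61.81): V ← 61.81 m/s
set_airspeed(69.3): V ← 69.3 m/s
final state: V = 69.3 m/s, rpm = 10160 → n = rpm/60 = 169.333333 rev/s
target J* = 1.3317; solve J* = V/(n·D) for n: n = V/(J*·D) = 69.3/(1.3317 × 0.31) = 167.866927 rev/s
rpm = 60·n = 10072.015639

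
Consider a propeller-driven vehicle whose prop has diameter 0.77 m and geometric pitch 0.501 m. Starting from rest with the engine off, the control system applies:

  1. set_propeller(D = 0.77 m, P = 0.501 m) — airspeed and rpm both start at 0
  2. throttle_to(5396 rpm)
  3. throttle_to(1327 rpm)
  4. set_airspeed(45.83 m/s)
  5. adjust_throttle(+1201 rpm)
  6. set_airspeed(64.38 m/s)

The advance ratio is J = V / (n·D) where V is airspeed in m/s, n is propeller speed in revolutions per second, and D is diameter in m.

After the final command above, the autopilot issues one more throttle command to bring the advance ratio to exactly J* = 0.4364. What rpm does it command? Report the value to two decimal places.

rpm = 11495.47

set_propeller: D = 0.77 m, P = 0.501 m (p = P/D = 0.650649); state ← (V=0, rpm=0)
throttle_to(5396): rpm ← 5396
throttle_to(1327): rpm ← 1327
set_airspeed(45.83): V ← 45.83 m/s
adjust_throttle(+1201): rpm ← 1327 +1201 = 2528
set_airspeed(64.38): V ← 64.38 m/s
final state: V = 64.38 m/s, rpm = 2528 → n = rpm/60 = 42.133333 rev/s
target J* = 0.4364; solve J* = V/(n·D) for n: n = V/(J*·D) = 64.38/(0.4364 × 0.77) = 191.591177 rev/s
rpm = 60·n = 11495.470616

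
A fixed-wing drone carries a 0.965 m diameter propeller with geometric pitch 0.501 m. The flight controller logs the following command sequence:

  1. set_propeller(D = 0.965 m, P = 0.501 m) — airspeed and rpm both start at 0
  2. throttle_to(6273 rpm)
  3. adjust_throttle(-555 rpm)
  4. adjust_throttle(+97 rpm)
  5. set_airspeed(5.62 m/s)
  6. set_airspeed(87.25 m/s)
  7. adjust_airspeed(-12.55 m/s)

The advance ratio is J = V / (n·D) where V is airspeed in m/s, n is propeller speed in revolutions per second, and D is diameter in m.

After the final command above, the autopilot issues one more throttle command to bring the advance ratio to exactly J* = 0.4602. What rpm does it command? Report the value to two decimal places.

set_propeller: D = 0.965 m, P = 0.501 m (p = P/D = 0.519171); state ← (V=0, rpm=0)
throttle_to(6273): rpm ← 6273
adjust_throttle(-555): rpm ← 6273 -555 = 5718
adjust_throttle(+97): rpm ← 5718 +97 = 5815
set_airspeed(5.62): V ← 5.62 m/s
set_airspeed(87.25): V ← 87.25 m/s
adjust_airspeed(-12.55): V ← 87.25 -12.55 = 74.7 m/s
final state: V = 74.7 m/s, rpm = 5815 → n = rpm/60 = 96.916667 rev/s
target J* = 0.4602; solve J* = V/(n·D) for n: n = V/(J*·D) = 74.7/(0.4602 × 0.965) = 168.208010 rev/s
rpm = 60·n = 10092.480629

rpm = 10092.48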